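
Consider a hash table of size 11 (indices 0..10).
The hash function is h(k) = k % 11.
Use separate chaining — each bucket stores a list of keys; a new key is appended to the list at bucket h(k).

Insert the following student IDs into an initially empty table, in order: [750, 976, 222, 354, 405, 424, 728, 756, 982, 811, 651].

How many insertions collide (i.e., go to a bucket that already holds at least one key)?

6

750 -> bucket 2
976 -> bucket 8
222 -> bucket 2 (collision)
354 -> bucket 2 (collision)
405 -> bucket 9
424 -> bucket 6
728 -> bucket 2 (collision)
756 -> bucket 8 (collision)
982 -> bucket 3
811 -> bucket 8 (collision)
651 -> bucket 2 (collision)
Final buckets:
0: -
1: -
2: 750 -> 222 -> 354 -> 728 -> 651
3: 982
4: -
5: -
6: 424
7: -
8: 976 -> 756 -> 811
9: 405
10: -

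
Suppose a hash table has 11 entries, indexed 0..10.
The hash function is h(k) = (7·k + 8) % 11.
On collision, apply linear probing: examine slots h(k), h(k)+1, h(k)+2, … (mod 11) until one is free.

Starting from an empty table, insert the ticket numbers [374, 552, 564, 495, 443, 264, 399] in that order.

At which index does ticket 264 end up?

Insert 374: h=8, slot 8 empty => index 8.
Insert 552: h=0, slot 0 empty => index 0.
Insert 564: h=7, slot 7 empty => index 7.
Insert 495: h=8, slot 8 occupied => index 9.
Insert 443: h=7, slots 7,8,9 occupied => index 10.
Insert 264: h=8, slots 8,9,10,0 occupied => index 1.
Insert 399: h=7, slots 7,8,9,10,0,1 occupied => index 2.
Table: [552, 264, 399, —, —, —, —, 564, 374, 495, 443]

1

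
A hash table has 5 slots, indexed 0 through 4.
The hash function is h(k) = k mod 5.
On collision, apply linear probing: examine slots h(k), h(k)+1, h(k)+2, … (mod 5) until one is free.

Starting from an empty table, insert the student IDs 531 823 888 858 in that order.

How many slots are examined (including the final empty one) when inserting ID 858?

Insert 531: h=1, slot 1 empty -> index 1.
Insert 823: h=3, slot 3 empty -> index 3.
Insert 888: h=3, slot 3 occupied -> index 4.
Insert 858: h=3, slots 3,4 occupied -> index 0.
Table: [858, 531, _, 823, 888]

3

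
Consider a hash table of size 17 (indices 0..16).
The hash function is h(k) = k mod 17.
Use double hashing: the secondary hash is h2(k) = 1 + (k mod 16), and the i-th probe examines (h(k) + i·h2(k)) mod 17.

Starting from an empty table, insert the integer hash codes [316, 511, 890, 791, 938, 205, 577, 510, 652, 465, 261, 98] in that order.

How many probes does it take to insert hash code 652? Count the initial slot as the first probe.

Insert 316: h=10, slot 10 empty => index 10.
Insert 511: h=1, slot 1 empty => index 1.
Insert 890: h=6, slot 6 empty => index 6.
Insert 791: h=9, slot 9 empty => index 9.
Insert 938: h=3, slot 3 empty => index 3.
Insert 205: h=1, h2=14, slot 1 occupied => index 15.
Insert 577: h=16, slot 16 empty => index 16.
Insert 510: h=0, slot 0 empty => index 0.
Insert 652: h=6, h2=13, slot 6 occupied => index 2.
Insert 465: h=6, h2=2, slot 6 occupied => index 8.
Insert 261: h=6, h2=6, slot 6 occupied => index 12.
Insert 98: h=13, slot 13 empty => index 13.
Table: [510, 511, 652, 938, ., ., 890, ., 465, 791, 316, ., 261, 98, ., 205, 577]

2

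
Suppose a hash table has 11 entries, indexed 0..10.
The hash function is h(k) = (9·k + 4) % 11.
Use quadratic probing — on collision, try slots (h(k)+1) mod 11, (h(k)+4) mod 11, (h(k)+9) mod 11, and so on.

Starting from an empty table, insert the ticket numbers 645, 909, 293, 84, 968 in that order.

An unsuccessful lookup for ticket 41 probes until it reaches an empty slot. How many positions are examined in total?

645: h=1 → slot 1
909: h=1, probe 1,2 → slot 2
293: h=1, probe 1,2,5 → slot 5
84: h=1, probe 1,2,5,10 → slot 10
968: h=4 → slot 4
Table: [_, 645, 909, _, 968, 293, _, _, _, _, 84]
Lookup 41: h=10, probe 10,0 → slot 0 empty, not found.

2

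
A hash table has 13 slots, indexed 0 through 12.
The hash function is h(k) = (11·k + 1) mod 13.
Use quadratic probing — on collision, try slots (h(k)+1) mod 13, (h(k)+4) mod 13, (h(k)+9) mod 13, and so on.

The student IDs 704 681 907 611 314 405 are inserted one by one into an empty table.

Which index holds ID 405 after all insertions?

6

704 hashes to 10; slot 10 is free => place at 10.
681 hashes to 4; slot 4 is free => place at 4.
907 hashes to 7; slot 7 is free => place at 7.
611 hashes to 1; slot 1 is free => place at 1.
314 hashes to 10; 10 taken => place at 11.
405 hashes to 10; 10,11,1 taken => place at 6.
Table: [∅, 611, ∅, ∅, 681, ∅, 405, 907, ∅, ∅, 704, 314, ∅]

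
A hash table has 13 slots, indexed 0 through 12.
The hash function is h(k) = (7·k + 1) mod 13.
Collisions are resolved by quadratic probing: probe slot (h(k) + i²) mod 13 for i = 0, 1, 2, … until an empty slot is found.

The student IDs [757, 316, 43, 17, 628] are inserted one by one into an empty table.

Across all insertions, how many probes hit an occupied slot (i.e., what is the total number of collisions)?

6

Insert 757: h=9, slot 9 empty → index 9.
Insert 316: h=3, slot 3 empty → index 3.
Insert 43: h=3, slot 3 occupied → index 4.
Insert 17: h=3, slots 3,4 occupied → index 7.
Insert 628: h=3, slots 3,4,7 occupied → index 12.
Table: [_, _, _, 316, 43, _, _, 17, _, 757, _, _, 628]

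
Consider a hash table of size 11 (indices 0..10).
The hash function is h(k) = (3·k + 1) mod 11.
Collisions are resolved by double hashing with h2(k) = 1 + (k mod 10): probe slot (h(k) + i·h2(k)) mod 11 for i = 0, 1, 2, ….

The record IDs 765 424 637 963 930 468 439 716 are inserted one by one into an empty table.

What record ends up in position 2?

Insert 765: h=8, slot 8 empty -> index 8.
Insert 424: h=8, h2=5, slot 8 occupied -> index 2.
Insert 637: h=9, slot 9 empty -> index 9.
Insert 963: h=8, h2=4, slot 8 occupied -> index 1.
Insert 930: h=8, h2=1, slots 8,9 occupied -> index 10.
Insert 468: h=8, h2=9, slot 8 occupied -> index 6.
Insert 439: h=9, h2=10, slots 9,8 occupied -> index 7.
Insert 716: h=4, slot 4 empty -> index 4.
Table: [_, 963, 424, _, 716, _, 468, 439, 765, 637, 930]

424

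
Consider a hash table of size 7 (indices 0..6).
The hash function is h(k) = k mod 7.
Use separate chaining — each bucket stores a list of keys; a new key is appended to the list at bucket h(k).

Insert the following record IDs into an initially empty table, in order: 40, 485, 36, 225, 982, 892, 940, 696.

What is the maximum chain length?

Insert 40: h=5, bucket 5 empty -> new chain.
Insert 485: h=2, bucket 2 empty -> new chain.
Insert 36: h=1, bucket 1 empty -> new chain.
Insert 225: h=1, bucket 1 nonempty -> append to chain.
Insert 982: h=2, bucket 2 nonempty -> append to chain.
Insert 892: h=3, bucket 3 empty -> new chain.
Insert 940: h=2, bucket 2 nonempty -> append to chain.
Insert 696: h=3, bucket 3 nonempty -> append to chain.
Final buckets:
0: .
1: 36 -> 225
2: 485 -> 982 -> 940
3: 892 -> 696
4: .
5: 40
6: .

3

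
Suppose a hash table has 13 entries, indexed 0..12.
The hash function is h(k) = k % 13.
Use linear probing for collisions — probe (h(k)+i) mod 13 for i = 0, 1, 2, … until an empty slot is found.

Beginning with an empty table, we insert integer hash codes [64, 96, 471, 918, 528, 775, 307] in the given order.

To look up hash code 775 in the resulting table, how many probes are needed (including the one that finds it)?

64 hashes to 12; slot 12 is free -> place at 12.
96 hashes to 5; slot 5 is free -> place at 5.
471 hashes to 3; slot 3 is free -> place at 3.
918 hashes to 8; slot 8 is free -> place at 8.
528 hashes to 8; 8 taken -> place at 9.
775 hashes to 8; 8,9 taken -> place at 10.
307 hashes to 8; 8,9,10 taken -> place at 11.
Table: [-, -, -, 471, -, 96, -, -, 918, 528, 775, 307, 64]
Lookup 775: h=8, probe 8,9,10 → found at 10.

3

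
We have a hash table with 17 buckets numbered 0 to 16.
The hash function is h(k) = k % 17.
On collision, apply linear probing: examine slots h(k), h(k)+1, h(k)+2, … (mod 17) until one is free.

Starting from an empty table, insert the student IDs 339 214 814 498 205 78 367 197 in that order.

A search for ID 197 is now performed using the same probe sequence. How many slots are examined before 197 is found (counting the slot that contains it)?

4

339 hashes to 16; slot 16 is free -> place at 16.
214 hashes to 10; slot 10 is free -> place at 10.
814 hashes to 15; slot 15 is free -> place at 15.
498 hashes to 5; slot 5 is free -> place at 5.
205 hashes to 1; slot 1 is free -> place at 1.
78 hashes to 10; 10 taken -> place at 11.
367 hashes to 10; 10,11 taken -> place at 12.
197 hashes to 10; 10,11,12 taken -> place at 13.
Table: [-, 205, -, -, -, 498, -, -, -, -, 214, 78, 367, 197, -, 814, 339]
Lookup 197: h=10, probe 10,11,12,13 → found at 13.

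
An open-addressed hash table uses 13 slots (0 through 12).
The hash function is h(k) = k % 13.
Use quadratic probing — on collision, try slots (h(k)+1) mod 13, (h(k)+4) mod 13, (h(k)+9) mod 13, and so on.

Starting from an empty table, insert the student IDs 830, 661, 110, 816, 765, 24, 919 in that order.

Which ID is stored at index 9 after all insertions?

Insert 830: h=11, slot 11 empty => index 11.
Insert 661: h=11, slot 11 occupied => index 12.
Insert 110: h=6, slot 6 empty => index 6.
Insert 816: h=10, slot 10 empty => index 10.
Insert 765: h=11, slots 11,12 occupied => index 2.
Insert 24: h=11, slots 11,12,2 occupied => index 7.
Insert 919: h=9, slot 9 empty => index 9.
Table: [., ., 765, ., ., ., 110, 24, ., 919, 816, 830, 661]

919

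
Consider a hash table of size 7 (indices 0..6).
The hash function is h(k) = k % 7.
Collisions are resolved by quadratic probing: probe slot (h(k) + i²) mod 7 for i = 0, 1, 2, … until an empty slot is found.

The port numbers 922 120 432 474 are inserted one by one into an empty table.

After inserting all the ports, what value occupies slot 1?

922 hashes to 5; slot 5 is free => place at 5.
120 hashes to 1; slot 1 is free => place at 1.
432 hashes to 5; 5 taken => place at 6.
474 hashes to 5; 5,6 taken => place at 2.
Table: [-, 120, 474, -, -, 922, 432]

120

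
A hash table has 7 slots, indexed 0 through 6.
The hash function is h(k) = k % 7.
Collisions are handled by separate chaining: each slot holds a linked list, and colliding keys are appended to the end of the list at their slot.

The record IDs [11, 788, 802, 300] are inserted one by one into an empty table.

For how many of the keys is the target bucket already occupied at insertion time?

2

Insert 11: h=4, bucket 4 empty -> new chain.
Insert 788: h=4, bucket 4 nonempty -> append to chain.
Insert 802: h=4, bucket 4 nonempty -> append to chain.
Insert 300: h=6, bucket 6 empty -> new chain.
Final buckets:
0: ∅
1: ∅
2: ∅
3: ∅
4: 11 -> 788 -> 802
5: ∅
6: 300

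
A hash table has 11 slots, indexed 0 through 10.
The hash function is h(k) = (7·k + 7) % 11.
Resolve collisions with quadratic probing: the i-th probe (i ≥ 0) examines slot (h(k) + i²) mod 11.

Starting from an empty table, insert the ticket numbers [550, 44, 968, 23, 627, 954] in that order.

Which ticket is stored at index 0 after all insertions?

968

550 hashes to 7; slot 7 is free => place at 7.
44 hashes to 7; 7 taken => place at 8.
968 hashes to 7; 7,8 taken => place at 0.
23 hashes to 3; slot 3 is free => place at 3.
627 hashes to 7; 7,8,0 taken => place at 5.
954 hashes to 8; 8 taken => place at 9.
Table: [968, —, —, 23, —, 627, —, 550, 44, 954, —]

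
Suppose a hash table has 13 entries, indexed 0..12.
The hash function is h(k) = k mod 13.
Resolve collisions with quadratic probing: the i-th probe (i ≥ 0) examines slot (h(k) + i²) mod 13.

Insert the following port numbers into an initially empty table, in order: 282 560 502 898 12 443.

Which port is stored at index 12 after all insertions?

12

282 hashes to 9; slot 9 is free -> place at 9.
560 hashes to 1; slot 1 is free -> place at 1.
502 hashes to 8; slot 8 is free -> place at 8.
898 hashes to 1; 1 taken -> place at 2.
12 hashes to 12; slot 12 is free -> place at 12.
443 hashes to 1; 1,2 taken -> place at 5.
Table: [∅, 560, 898, ∅, ∅, 443, ∅, ∅, 502, 282, ∅, ∅, 12]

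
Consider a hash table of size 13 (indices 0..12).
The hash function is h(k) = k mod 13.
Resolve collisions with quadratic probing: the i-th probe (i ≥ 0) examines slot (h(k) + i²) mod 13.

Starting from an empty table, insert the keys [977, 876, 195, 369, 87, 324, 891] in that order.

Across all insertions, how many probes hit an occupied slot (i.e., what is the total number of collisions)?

1

Insert 977: h=2, slot 2 empty → index 2.
Insert 876: h=5, slot 5 empty → index 5.
Insert 195: h=0, slot 0 empty → index 0.
Insert 369: h=5, slot 5 occupied → index 6.
Insert 87: h=9, slot 9 empty → index 9.
Insert 324: h=12, slot 12 empty → index 12.
Insert 891: h=7, slot 7 empty → index 7.
Table: [195, ∅, 977, ∅, ∅, 876, 369, 891, ∅, 87, ∅, ∅, 324]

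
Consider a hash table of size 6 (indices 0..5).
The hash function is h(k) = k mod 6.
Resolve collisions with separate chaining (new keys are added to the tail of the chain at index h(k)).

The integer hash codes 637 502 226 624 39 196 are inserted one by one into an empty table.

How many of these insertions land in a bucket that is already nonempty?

2

637 -> bucket 1
502 -> bucket 4
226 -> bucket 4 (collision)
624 -> bucket 0
39 -> bucket 3
196 -> bucket 4 (collision)
Final buckets:
0: 624
1: 637
2: -
3: 39
4: 502 -> 226 -> 196
5: -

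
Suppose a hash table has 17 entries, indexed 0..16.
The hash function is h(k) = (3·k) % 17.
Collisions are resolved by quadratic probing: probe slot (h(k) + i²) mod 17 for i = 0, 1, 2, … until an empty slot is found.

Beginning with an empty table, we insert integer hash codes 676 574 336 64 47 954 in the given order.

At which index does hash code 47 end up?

4

Insert 676: h=5, slot 5 empty → index 5.
Insert 574: h=5, slot 5 occupied → index 6.
Insert 336: h=5, slots 5,6 occupied → index 9.
Insert 64: h=5, slots 5,6,9 occupied → index 14.
Insert 47: h=5, slots 5,6,9,14 occupied → index 4.
Insert 954: h=6, slot 6 occupied → index 7.
Table: [∅, ∅, ∅, ∅, 47, 676, 574, 954, ∅, 336, ∅, ∅, ∅, ∅, 64, ∅, ∅]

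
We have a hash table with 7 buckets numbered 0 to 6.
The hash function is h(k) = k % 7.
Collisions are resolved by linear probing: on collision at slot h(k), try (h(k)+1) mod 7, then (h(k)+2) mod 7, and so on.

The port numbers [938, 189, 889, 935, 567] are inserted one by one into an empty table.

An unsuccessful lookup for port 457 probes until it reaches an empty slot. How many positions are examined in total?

938: h=0 => slot 0
189: h=0, probe 0,1 => slot 1
889: h=0, probe 0,1,2 => slot 2
935: h=4 => slot 4
567: h=0, probe 0,1,2,3 => slot 3
Table: [938, 189, 889, 567, 935, ., .]
Lookup 457: h=2, probe 2,3,4,5 → slot 5 empty, not found.

4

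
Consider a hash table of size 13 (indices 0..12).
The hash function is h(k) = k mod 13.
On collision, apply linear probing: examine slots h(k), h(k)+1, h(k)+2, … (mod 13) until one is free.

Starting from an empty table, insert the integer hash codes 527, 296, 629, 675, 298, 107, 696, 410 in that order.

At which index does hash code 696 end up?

527 hashes to 7; slot 7 is free => place at 7.
296 hashes to 10; slot 10 is free => place at 10.
629 hashes to 5; slot 5 is free => place at 5.
675 hashes to 12; slot 12 is free => place at 12.
298 hashes to 12; 12 taken => place at 0.
107 hashes to 3; slot 3 is free => place at 3.
696 hashes to 7; 7 taken => place at 8.
410 hashes to 7; 7,8 taken => place at 9.
Table: [298, -, -, 107, -, 629, -, 527, 696, 410, 296, -, 675]

8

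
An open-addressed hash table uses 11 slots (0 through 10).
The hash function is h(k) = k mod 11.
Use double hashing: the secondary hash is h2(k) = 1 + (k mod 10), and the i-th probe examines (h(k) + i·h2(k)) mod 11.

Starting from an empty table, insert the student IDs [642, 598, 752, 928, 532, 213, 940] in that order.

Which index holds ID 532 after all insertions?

Insert 642: h=4, slot 4 empty => index 4.
Insert 598: h=4, h2=9, slot 4 occupied => index 2.
Insert 752: h=4, h2=3, slot 4 occupied => index 7.
Insert 928: h=4, h2=9, slots 4,2 occupied => index 0.
Insert 532: h=4, h2=3, slots 4,7 occupied => index 10.
Insert 213: h=4, h2=4, slot 4 occupied => index 8.
Insert 940: h=5, slot 5 empty => index 5.
Table: [928, ., 598, ., 642, 940, ., 752, 213, ., 532]

10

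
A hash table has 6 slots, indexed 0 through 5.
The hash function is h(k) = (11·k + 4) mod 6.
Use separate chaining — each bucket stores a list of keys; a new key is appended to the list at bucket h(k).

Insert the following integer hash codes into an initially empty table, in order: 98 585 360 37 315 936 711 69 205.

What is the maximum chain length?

98 -> bucket 2
585 -> bucket 1
360 -> bucket 4
37 -> bucket 3
315 -> bucket 1 (collision)
936 -> bucket 4 (collision)
711 -> bucket 1 (collision)
69 -> bucket 1 (collision)
205 -> bucket 3 (collision)
Final buckets:
0: .
1: 585 -> 315 -> 711 -> 69
2: 98
3: 37 -> 205
4: 360 -> 936
5: .

4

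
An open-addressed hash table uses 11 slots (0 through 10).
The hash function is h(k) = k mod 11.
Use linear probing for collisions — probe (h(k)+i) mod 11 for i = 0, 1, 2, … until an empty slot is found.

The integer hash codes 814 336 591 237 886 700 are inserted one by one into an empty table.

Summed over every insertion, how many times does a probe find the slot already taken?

Insert 814: h=0, slot 0 empty -> index 0.
Insert 336: h=6, slot 6 empty -> index 6.
Insert 591: h=8, slot 8 empty -> index 8.
Insert 237: h=6, slot 6 occupied -> index 7.
Insert 886: h=6, slots 6,7,8 occupied -> index 9.
Insert 700: h=7, slots 7,8,9 occupied -> index 10.
Table: [814, ., ., ., ., ., 336, 237, 591, 886, 700]

7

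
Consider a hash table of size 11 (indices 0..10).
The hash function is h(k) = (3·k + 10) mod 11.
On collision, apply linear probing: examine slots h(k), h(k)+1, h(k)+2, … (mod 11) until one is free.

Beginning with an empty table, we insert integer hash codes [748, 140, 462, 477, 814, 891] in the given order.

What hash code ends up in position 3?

Insert 748: h=10, slot 10 empty → index 10.
Insert 140: h=1, slot 1 empty → index 1.
Insert 462: h=10, slot 10 occupied → index 0.
Insert 477: h=0, slots 0,1 occupied → index 2.
Insert 814: h=10, slots 10,0,1,2 occupied → index 3.
Insert 891: h=10, slots 10,0,1,2,3 occupied → index 4.
Table: [462, 140, 477, 814, 891, —, —, —, —, —, 748]

814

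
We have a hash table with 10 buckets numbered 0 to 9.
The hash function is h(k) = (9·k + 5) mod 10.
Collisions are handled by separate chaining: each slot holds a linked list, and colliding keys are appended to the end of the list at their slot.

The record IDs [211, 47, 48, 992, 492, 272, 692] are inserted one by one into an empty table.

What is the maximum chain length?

Insert 211: h=4, bucket 4 empty → new chain.
Insert 47: h=8, bucket 8 empty → new chain.
Insert 48: h=7, bucket 7 empty → new chain.
Insert 992: h=3, bucket 3 empty → new chain.
Insert 492: h=3, bucket 3 nonempty → append to chain.
Insert 272: h=3, bucket 3 nonempty → append to chain.
Insert 692: h=3, bucket 3 nonempty → append to chain.
Final buckets:
0: —
1: —
2: —
3: 992 -> 492 -> 272 -> 692
4: 211
5: —
6: —
7: 48
8: 47
9: —

4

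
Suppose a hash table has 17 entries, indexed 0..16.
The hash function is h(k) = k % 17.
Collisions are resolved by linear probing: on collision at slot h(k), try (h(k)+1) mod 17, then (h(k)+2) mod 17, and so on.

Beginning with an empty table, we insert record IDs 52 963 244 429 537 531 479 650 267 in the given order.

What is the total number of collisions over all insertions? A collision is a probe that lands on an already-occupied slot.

52: h=1 => slot 1
963: h=11 => slot 11
244: h=6 => slot 6
429: h=4 => slot 4
537: h=10 => slot 10
531: h=4, probe 4,5 => slot 5
479: h=3 => slot 3
650: h=4, probe 4,5,6,7 => slot 7
267: h=12 => slot 12
Table: [∅, 52, ∅, 479, 429, 531, 244, 650, ∅, ∅, 537, 963, 267, ∅, ∅, ∅, ∅]

4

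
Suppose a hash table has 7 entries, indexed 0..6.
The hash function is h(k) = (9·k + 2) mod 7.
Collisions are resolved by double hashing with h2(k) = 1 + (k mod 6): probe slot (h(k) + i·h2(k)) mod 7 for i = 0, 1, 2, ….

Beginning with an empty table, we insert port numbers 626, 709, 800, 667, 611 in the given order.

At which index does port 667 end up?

626: h=1 -> slot 1
709: h=6 -> slot 6
800: h=6, h2=3, probe 6,2 -> slot 2
667: h=6, h2=2, probe 6,1,3 -> slot 3
611: h=6, h2=6, probe 6,5 -> slot 5
Table: [—, 626, 800, 667, —, 611, 709]

3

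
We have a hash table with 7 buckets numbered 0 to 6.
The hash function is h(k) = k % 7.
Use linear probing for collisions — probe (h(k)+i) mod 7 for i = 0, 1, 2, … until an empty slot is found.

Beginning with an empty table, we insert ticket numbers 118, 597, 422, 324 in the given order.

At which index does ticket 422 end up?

118: h=6 → slot 6
597: h=2 → slot 2
422: h=2, probe 2,3 → slot 3
324: h=2, probe 2,3,4 → slot 4
Table: [_, _, 597, 422, 324, _, 118]

3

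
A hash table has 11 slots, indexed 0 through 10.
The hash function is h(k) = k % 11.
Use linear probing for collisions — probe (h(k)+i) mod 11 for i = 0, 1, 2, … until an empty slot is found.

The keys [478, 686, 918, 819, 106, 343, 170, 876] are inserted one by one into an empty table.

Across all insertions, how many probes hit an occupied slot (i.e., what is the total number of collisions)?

Insert 478: h=5, slot 5 empty -> index 5.
Insert 686: h=4, slot 4 empty -> index 4.
Insert 918: h=5, slot 5 occupied -> index 6.
Insert 819: h=5, slots 5,6 occupied -> index 7.
Insert 106: h=7, slot 7 occupied -> index 8.
Insert 343: h=2, slot 2 empty -> index 2.
Insert 170: h=5, slots 5,6,7,8 occupied -> index 9.
Insert 876: h=7, slots 7,8,9 occupied -> index 10.
Table: [—, —, 343, —, 686, 478, 918, 819, 106, 170, 876]

11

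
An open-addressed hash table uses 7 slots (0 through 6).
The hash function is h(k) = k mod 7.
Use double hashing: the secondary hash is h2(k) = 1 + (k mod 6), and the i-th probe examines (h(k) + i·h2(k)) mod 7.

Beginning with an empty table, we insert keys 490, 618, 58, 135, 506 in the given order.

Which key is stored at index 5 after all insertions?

490 hashes to 0; slot 0 is free -> place at 0.
618 hashes to 2; slot 2 is free -> place at 2.
58 hashes to 2, h2=5; 2,0 taken -> place at 5.
135 hashes to 2, h2=4; 2 taken -> place at 6.
506 hashes to 2, h2=3; 2,5 taken -> place at 1.
Table: [490, 506, 618, -, -, 58, 135]

58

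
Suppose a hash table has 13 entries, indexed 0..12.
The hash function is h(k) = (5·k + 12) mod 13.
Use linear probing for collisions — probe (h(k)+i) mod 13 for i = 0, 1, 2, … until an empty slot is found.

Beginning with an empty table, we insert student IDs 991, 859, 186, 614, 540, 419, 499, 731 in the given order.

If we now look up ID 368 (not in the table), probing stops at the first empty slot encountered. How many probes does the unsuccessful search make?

Insert 991: h=1, slot 1 empty => index 1.
Insert 859: h=4, slot 4 empty => index 4.
Insert 186: h=6, slot 6 empty => index 6.
Insert 614: h=1, slot 1 occupied => index 2.
Insert 540: h=8, slot 8 empty => index 8.
Insert 419: h=1, slots 1,2 occupied => index 3.
Insert 499: h=11, slot 11 empty => index 11.
Insert 731: h=1, slots 1,2,3,4 occupied => index 5.
Table: [., 991, 614, 419, 859, 731, 186, ., 540, ., ., 499, .]
Lookup 368: h=6, probe 6,7 → slot 7 empty, not found.

2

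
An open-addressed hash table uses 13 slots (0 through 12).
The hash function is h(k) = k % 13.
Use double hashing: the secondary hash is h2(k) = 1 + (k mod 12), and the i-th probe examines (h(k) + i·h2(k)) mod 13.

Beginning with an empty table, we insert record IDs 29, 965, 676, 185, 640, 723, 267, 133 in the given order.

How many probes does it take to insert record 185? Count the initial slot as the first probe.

29: h=3 => slot 3
965: h=3, h2=6, probe 3,9 => slot 9
676: h=0 => slot 0
185: h=3, h2=6, probe 3,9,2 => slot 2
640: h=3, h2=5, probe 3,8 => slot 8
723: h=8, h2=4, probe 8,12 => slot 12
267: h=7 => slot 7
133: h=3, h2=2, probe 3,5 => slot 5
Table: [676, ., 185, 29, ., 133, ., 267, 640, 965, ., ., 723]

3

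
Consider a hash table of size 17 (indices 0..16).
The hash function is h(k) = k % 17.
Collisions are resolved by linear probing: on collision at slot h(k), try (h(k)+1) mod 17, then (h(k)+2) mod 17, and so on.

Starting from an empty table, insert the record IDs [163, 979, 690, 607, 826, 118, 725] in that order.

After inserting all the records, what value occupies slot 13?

Insert 163: h=10, slot 10 empty -> index 10.
Insert 979: h=10, slot 10 occupied -> index 11.
Insert 690: h=10, slots 10,11 occupied -> index 12.
Insert 607: h=12, slot 12 occupied -> index 13.
Insert 826: h=10, slots 10,11,12,13 occupied -> index 14.
Insert 118: h=16, slot 16 empty -> index 16.
Insert 725: h=11, slots 11,12,13,14 occupied -> index 15.
Table: [-, -, -, -, -, -, -, -, -, -, 163, 979, 690, 607, 826, 725, 118]

607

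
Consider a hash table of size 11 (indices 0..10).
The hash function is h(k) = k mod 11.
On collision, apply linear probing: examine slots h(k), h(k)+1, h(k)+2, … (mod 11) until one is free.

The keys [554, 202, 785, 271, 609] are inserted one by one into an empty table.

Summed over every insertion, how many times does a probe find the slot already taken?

7

554 hashes to 4; slot 4 is free -> place at 4.
202 hashes to 4; 4 taken -> place at 5.
785 hashes to 4; 4,5 taken -> place at 6.
271 hashes to 7; slot 7 is free -> place at 7.
609 hashes to 4; 4,5,6,7 taken -> place at 8.
Table: [., ., ., ., 554, 202, 785, 271, 609, ., .]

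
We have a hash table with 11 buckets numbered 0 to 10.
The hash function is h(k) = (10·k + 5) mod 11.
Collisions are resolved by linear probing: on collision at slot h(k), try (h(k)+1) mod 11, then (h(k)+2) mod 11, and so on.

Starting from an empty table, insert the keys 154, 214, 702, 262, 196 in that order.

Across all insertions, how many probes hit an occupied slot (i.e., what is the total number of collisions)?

3

154 hashes to 5; slot 5 is free → place at 5.
214 hashes to 0; slot 0 is free → place at 0.
702 hashes to 7; slot 7 is free → place at 7.
262 hashes to 7; 7 taken → place at 8.
196 hashes to 7; 7,8 taken → place at 9.
Table: [214, _, _, _, _, 154, _, 702, 262, 196, _]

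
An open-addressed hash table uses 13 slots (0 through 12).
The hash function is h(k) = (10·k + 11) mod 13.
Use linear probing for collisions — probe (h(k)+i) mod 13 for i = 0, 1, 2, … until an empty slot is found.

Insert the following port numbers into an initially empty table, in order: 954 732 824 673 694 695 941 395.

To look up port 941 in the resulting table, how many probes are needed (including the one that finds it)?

Insert 954: h=9, slot 9 empty -> index 9.
Insert 732: h=12, slot 12 empty -> index 12.
Insert 824: h=9, slot 9 occupied -> index 10.
Insert 673: h=7, slot 7 empty -> index 7.
Insert 694: h=9, slots 9,10 occupied -> index 11.
Insert 695: h=6, slot 6 empty -> index 6.
Insert 941: h=9, slots 9,10,11,12 occupied -> index 0.
Insert 395: h=9, slots 9,10,11,12,0 occupied -> index 1.
Table: [941, 395, —, —, —, —, 695, 673, —, 954, 824, 694, 732]
Lookup 941: h=9, probe 9,10,11,12,0 → found at 0.

5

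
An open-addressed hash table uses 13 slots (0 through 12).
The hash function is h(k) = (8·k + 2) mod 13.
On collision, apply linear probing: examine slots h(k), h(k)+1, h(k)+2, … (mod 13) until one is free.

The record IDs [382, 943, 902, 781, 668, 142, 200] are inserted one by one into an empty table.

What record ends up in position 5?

668

382 hashes to 3; slot 3 is free -> place at 3.
943 hashes to 6; slot 6 is free -> place at 6.
902 hashes to 3; 3 taken -> place at 4.
781 hashes to 10; slot 10 is free -> place at 10.
668 hashes to 3; 3,4 taken -> place at 5.
142 hashes to 7; slot 7 is free -> place at 7.
200 hashes to 3; 3,4,5,6,7 taken -> place at 8.
Table: [-, -, -, 382, 902, 668, 943, 142, 200, -, 781, -, -]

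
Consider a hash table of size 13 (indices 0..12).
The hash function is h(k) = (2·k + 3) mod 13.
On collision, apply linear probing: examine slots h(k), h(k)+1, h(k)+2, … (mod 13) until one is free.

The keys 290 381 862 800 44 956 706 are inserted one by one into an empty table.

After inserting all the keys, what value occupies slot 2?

290: h=11 → slot 11
381: h=11, probe 11,12 → slot 12
862: h=11, probe 11,12,0 → slot 0
800: h=4 → slot 4
44: h=0, probe 0,1 → slot 1
956: h=4, probe 4,5 → slot 5
706: h=11, probe 11,12,0,1,2 → slot 2
Table: [862, 44, 706, ., 800, 956, ., ., ., ., ., 290, 381]

706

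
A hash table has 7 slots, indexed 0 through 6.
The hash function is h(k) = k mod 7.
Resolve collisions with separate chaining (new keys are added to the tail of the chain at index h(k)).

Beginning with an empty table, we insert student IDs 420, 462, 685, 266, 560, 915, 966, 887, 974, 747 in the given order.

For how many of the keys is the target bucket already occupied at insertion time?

6

Insert 420: h=0, bucket 0 empty -> new chain.
Insert 462: h=0, bucket 0 nonempty -> append to chain.
Insert 685: h=6, bucket 6 empty -> new chain.
Insert 266: h=0, bucket 0 nonempty -> append to chain.
Insert 560: h=0, bucket 0 nonempty -> append to chain.
Insert 915: h=5, bucket 5 empty -> new chain.
Insert 966: h=0, bucket 0 nonempty -> append to chain.
Insert 887: h=5, bucket 5 nonempty -> append to chain.
Insert 974: h=1, bucket 1 empty -> new chain.
Insert 747: h=5, bucket 5 nonempty -> append to chain.
Final buckets:
0: 420 -> 462 -> 266 -> 560 -> 966
1: 974
2: -
3: -
4: -
5: 915 -> 887 -> 747
6: 685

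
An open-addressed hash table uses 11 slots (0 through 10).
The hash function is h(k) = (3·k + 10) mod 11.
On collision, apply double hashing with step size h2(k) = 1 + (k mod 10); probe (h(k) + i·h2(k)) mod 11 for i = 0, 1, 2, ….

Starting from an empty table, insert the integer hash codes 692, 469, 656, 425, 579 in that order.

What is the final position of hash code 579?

692 hashes to 7; slot 7 is free => place at 7.
469 hashes to 9; slot 9 is free => place at 9.
656 hashes to 9, h2=7; 9 taken => place at 5.
425 hashes to 9, h2=6; 9 taken => place at 4.
579 hashes to 9, h2=10; 9 taken => place at 8.
Table: [_, _, _, _, 425, 656, _, 692, 579, 469, _]

8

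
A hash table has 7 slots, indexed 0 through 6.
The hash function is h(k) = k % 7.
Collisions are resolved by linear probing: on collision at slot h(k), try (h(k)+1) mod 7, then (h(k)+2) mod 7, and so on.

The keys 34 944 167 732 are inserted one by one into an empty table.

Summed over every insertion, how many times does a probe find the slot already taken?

Insert 34: h=6, slot 6 empty → index 6.
Insert 944: h=6, slot 6 occupied → index 0.
Insert 167: h=6, slots 6,0 occupied → index 1.
Insert 732: h=4, slot 4 empty → index 4.
Table: [944, 167, _, _, 732, _, 34]

3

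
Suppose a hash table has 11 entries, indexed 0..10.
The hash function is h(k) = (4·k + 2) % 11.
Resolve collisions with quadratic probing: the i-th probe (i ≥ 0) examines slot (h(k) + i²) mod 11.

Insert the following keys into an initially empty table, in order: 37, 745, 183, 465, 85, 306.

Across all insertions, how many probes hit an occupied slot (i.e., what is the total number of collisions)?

37: h=7 → slot 7
745: h=1 → slot 1
183: h=8 → slot 8
465: h=3 → slot 3
85: h=1, probe 1,2 → slot 2
306: h=5 → slot 5
Table: [—, 745, 85, 465, —, 306, —, 37, 183, —, —]

1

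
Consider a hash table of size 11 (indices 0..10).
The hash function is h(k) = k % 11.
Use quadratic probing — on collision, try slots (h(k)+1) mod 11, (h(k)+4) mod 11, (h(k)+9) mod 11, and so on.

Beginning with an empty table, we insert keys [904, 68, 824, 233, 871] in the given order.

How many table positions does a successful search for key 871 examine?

904 hashes to 2; slot 2 is free → place at 2.
68 hashes to 2; 2 taken → place at 3.
824 hashes to 10; slot 10 is free → place at 10.
233 hashes to 2; 2,3 taken → place at 6.
871 hashes to 2; 2,3,6 taken → place at 0.
Table: [871, —, 904, 68, —, —, 233, —, —, —, 824]
Lookup 871: h=2, probe 2,3,6,0 → found at 0.

4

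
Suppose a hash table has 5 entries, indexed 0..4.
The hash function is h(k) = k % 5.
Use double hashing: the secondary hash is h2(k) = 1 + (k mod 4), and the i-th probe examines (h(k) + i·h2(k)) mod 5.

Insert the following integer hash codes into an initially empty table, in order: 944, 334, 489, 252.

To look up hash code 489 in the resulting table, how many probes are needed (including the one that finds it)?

944: h=4 → slot 4
334: h=4, h2=3, probe 4,2 → slot 2
489: h=4, h2=2, probe 4,1 → slot 1
252: h=2, h2=1, probe 2,3 → slot 3
Table: [., 489, 334, 252, 944]
Lookup 489: h=4, h2=2, probe 4,1 → found at 1.

2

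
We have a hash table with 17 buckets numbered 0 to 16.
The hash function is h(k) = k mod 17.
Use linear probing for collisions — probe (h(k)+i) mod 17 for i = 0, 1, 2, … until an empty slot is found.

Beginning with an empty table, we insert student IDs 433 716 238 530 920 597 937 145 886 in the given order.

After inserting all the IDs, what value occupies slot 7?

433 hashes to 8; slot 8 is free → place at 8.
716 hashes to 2; slot 2 is free → place at 2.
238 hashes to 0; slot 0 is free → place at 0.
530 hashes to 3; slot 3 is free → place at 3.
920 hashes to 2; 2,3 taken → place at 4.
597 hashes to 2; 2,3,4 taken → place at 5.
937 hashes to 2; 2,3,4,5 taken → place at 6.
145 hashes to 9; slot 9 is free → place at 9.
886 hashes to 2; 2,3,4,5,6 taken → place at 7.
Table: [238, ., 716, 530, 920, 597, 937, 886, 433, 145, ., ., ., ., ., ., .]

886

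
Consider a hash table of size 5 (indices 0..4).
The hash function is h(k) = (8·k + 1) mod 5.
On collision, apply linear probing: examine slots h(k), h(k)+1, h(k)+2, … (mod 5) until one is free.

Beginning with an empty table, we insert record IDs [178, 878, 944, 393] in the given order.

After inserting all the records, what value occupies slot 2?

393

178 hashes to 0; slot 0 is free => place at 0.
878 hashes to 0; 0 taken => place at 1.
944 hashes to 3; slot 3 is free => place at 3.
393 hashes to 0; 0,1 taken => place at 2.
Table: [178, 878, 393, 944, ∅]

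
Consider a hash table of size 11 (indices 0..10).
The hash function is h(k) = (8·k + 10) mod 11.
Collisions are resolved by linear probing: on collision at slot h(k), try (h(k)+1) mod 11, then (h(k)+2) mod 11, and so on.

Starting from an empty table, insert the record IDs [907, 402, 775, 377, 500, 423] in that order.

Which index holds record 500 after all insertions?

8

907: h=6 -> slot 6
402: h=3 -> slot 3
775: h=6, probe 6,7 -> slot 7
377: h=1 -> slot 1
500: h=6, probe 6,7,8 -> slot 8
423: h=6, probe 6,7,8,9 -> slot 9
Table: [., 377, ., 402, ., ., 907, 775, 500, 423, .]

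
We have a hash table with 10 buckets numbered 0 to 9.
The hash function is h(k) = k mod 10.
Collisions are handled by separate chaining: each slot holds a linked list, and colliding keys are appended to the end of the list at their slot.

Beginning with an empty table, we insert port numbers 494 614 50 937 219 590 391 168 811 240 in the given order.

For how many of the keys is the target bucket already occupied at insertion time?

494 -> bucket 4
614 -> bucket 4 (collision)
50 -> bucket 0
937 -> bucket 7
219 -> bucket 9
590 -> bucket 0 (collision)
391 -> bucket 1
168 -> bucket 8
811 -> bucket 1 (collision)
240 -> bucket 0 (collision)
Final buckets:
0: 50 -> 590 -> 240
1: 391 -> 811
2: ∅
3: ∅
4: 494 -> 614
5: ∅
6: ∅
7: 937
8: 168
9: 219

4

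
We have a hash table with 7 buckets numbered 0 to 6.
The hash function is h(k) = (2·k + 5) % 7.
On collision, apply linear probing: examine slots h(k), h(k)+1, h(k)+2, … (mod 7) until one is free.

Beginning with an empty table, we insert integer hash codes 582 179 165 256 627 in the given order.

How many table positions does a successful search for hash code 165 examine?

3

Insert 582: h=0, slot 0 empty -> index 0.
Insert 179: h=6, slot 6 empty -> index 6.
Insert 165: h=6, slots 6,0 occupied -> index 1.
Insert 256: h=6, slots 6,0,1 occupied -> index 2.
Insert 627: h=6, slots 6,0,1,2 occupied -> index 3.
Table: [582, 165, 256, 627, -, -, 179]
Lookup 165: h=6, probe 6,0,1 → found at 1.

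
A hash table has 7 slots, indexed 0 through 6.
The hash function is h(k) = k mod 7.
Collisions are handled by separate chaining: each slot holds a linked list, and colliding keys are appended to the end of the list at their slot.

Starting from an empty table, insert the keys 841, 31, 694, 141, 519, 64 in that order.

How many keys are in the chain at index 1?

5

Insert 841: h=1, bucket 1 empty → new chain.
Insert 31: h=3, bucket 3 empty → new chain.
Insert 694: h=1, bucket 1 nonempty → append to chain.
Insert 141: h=1, bucket 1 nonempty → append to chain.
Insert 519: h=1, bucket 1 nonempty → append to chain.
Insert 64: h=1, bucket 1 nonempty → append to chain.
Final buckets:
0: ∅
1: 841 -> 694 -> 141 -> 519 -> 64
2: ∅
3: 31
4: ∅
5: ∅
6: ∅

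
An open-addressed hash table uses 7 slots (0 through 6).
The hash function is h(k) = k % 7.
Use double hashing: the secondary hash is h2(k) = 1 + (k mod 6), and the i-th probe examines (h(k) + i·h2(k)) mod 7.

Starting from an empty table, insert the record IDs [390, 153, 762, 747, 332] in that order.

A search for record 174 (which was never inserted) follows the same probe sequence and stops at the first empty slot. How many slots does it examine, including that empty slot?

3

390: h=5 → slot 5
153: h=6 → slot 6
762: h=6, h2=1, probe 6,0 → slot 0
747: h=5, h2=4, probe 5,2 → slot 2
332: h=3 → slot 3
Table: [762, ∅, 747, 332, ∅, 390, 153]
Lookup 174: h=6, h2=1, probe 6,0,1 → slot 1 empty, not found.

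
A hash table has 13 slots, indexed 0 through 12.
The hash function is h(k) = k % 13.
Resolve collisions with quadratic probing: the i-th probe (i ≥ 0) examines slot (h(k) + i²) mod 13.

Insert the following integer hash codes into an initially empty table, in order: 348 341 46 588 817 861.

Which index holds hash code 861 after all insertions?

12

Insert 348: h=10, slot 10 empty -> index 10.
Insert 341: h=3, slot 3 empty -> index 3.
Insert 46: h=7, slot 7 empty -> index 7.
Insert 588: h=3, slot 3 occupied -> index 4.
Insert 817: h=11, slot 11 empty -> index 11.
Insert 861: h=3, slots 3,4,7 occupied -> index 12.
Table: [-, -, -, 341, 588, -, -, 46, -, -, 348, 817, 861]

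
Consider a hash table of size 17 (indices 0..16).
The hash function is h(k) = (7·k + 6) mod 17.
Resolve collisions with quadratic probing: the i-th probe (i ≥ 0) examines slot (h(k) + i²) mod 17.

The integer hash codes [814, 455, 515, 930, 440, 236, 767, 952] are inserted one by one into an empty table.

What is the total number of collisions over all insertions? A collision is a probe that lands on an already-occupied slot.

3

814: h=9 -> slot 9
455: h=12 -> slot 12
515: h=7 -> slot 7
930: h=5 -> slot 5
440: h=9, probe 9,10 -> slot 10
236: h=9, probe 9,10,13 -> slot 13
767: h=3 -> slot 3
952: h=6 -> slot 6
Table: [-, -, -, 767, -, 930, 952, 515, -, 814, 440, -, 455, 236, -, -, -]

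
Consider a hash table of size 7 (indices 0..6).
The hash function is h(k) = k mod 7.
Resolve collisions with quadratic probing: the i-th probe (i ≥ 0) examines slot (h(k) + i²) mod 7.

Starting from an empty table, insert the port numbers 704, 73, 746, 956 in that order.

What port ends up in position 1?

Insert 704: h=4, slot 4 empty -> index 4.
Insert 73: h=3, slot 3 empty -> index 3.
Insert 746: h=4, slot 4 occupied -> index 5.
Insert 956: h=4, slots 4,5 occupied -> index 1.
Table: [_, 956, _, 73, 704, 746, _]

956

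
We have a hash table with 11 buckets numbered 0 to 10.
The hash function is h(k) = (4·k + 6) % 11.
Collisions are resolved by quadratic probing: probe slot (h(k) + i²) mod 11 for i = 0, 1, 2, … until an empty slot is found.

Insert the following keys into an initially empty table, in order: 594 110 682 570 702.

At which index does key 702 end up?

594: h=6 → slot 6
110: h=6, probe 6,7 → slot 7
682: h=6, probe 6,7,10 → slot 10
570: h=9 → slot 9
702: h=9, probe 9,10,2 → slot 2
Table: [∅, ∅, 702, ∅, ∅, ∅, 594, 110, ∅, 570, 682]

2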